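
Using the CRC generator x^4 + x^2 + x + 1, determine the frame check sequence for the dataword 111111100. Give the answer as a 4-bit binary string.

Append 4 zeros: 1111111000000. Divide by 10111 (XOR where the leading bit is 1):
  pos 0: 11111 XOR 10111 = 01000
  pos 1: 10001 XOR 10111 = 00110
  pos 3: 11010 XOR 10111 = 01101
  pos 4: 11010 XOR 10111 = 01101
  pos 5: 11010 XOR 10111 = 01101
  pos 6: 11010 XOR 10111 = 01101
  pos 7: 11010 XOR 10111 = 01101
  pos 8: 11010 XOR 10111 = 01101
Remainder (last 4 bits) = 1101. This is the CRC / FCS.

1101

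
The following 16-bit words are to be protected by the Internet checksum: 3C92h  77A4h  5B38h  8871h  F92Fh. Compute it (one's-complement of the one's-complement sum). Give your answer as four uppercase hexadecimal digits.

6EEF

One's-complement addition (fold any carry out of bit 15 back into bit 0):
  0x3C92 + 0x77A4 = 0x0B436
  0xB436 + 0x5B38 = 0x10F6E → wrap carry → 0x0F6F
  0x0F6F + 0x8871 = 0x097E0
  0x97E0 + 0xF92F = 0x1910F → wrap carry → 0x9110
One's-complement sum = 0x9110.
Checksum = ~0x9110 & 0xFFFF = 0x6EEF.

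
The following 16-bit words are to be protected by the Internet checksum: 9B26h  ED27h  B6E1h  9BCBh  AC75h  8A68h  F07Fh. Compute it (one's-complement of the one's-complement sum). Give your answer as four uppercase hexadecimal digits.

FDA5

One's-complement addition (fold any carry out of bit 15 back into bit 0):
  0x9B26 + 0xED27 = 0x1884D → wrap carry → 0x884E
  0x884E + 0xB6E1 = 0x13F2F → wrap carry → 0x3F30
  0x3F30 + 0x9BCB = 0x0DAFB
  0xDAFB + 0xAC75 = 0x18770 → wrap carry → 0x8771
  0x8771 + 0x8A68 = 0x111D9 → wrap carry → 0x11DA
  0x11DA + 0xF07F = 0x10259 → wrap carry → 0x025A
One's-complement sum = 0x025A.
Checksum = ~0x025A & 0xFFFF = 0xFDA5.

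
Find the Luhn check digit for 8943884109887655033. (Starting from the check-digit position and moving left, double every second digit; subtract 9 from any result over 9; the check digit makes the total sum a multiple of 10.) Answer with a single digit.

9

Partial digits right→left: 3 3 0 5 5 6 7 8 8 9 0 1 4 8 8 3 4 9 8
Double every second digit counting from the check-digit position (so the 1st, 3rd, 5th, ... of the partial from the right).
  doubled (with −9 where >9): 6 0 1 5 7 0 8 7 8 7 → sum 49
  kept as-is: 3 5 6 8 9 1 8 3 9 → sum 52
Total = 49 + 52 = 101.
Check digit = (10 − (101 mod 10)) mod 10 = 9.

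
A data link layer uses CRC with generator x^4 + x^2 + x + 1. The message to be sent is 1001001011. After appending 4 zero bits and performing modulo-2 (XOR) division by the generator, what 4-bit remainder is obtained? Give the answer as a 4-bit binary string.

1011

Append 4 zeros: 10010010110000. Divide by 10111 (XOR where the leading bit is 1):
  pos 0: 10010 XOR 10111 = 00101
  pos 2: 10101 XOR 10111 = 00010
  pos 5: 10011 XOR 10111 = 00100
  pos 7: 10000 XOR 10111 = 00111
  pos 9: 11100 XOR 10111 = 01011
Remainder (last 4 bits) = 1011. This is the CRC / FCS.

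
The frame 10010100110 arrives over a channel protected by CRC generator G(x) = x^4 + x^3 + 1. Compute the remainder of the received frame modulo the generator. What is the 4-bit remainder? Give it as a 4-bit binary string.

Modulo-2 division of 10010100110 by 11001:
  pos 0: 10010 XOR 11001 = 01011
  pos 1: 10111 XOR 11001 = 01110
  pos 2: 11100 XOR 11001 = 00101
  pos 4: 10101 XOR 11001 = 01100
  pos 5: 11001 XOR 11001 = 00000
Remainder = 0000 (zero — the frame passes the CRC check).

0000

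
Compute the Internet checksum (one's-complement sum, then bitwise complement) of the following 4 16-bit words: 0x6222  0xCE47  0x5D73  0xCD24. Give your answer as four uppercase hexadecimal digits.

A4FD

One's-complement addition (fold any carry out of bit 15 back into bit 0):
  0x6222 + 0xCE47 = 0x13069 → wrap carry → 0x306A
  0x306A + 0x5D73 = 0x08DDD
  0x8DDD + 0xCD24 = 0x15B01 → wrap carry → 0x5B02
One's-complement sum = 0x5B02.
Checksum = ~0x5B02 & 0xFFFF = 0xA4FD.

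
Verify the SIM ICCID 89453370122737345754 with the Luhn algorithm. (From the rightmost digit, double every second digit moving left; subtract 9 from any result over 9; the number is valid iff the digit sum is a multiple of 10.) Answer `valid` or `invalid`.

From the right, keep odd positions and double even positions (subtract 9 from any doubled value over 9):
  doubled (positions 2,4,...): 1 1 6 6 4 2 5 6 8 7 → sum 46
  kept (positions 1,3,...): 4 7 4 7 7 2 0 3 5 9 → sum 48
Total = 94.
94 mod 10 = 4, so the number is invalid.

invalid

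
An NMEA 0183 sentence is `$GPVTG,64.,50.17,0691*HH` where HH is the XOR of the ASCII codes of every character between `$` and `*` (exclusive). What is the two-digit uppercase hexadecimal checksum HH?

XOR the ASCII codes of the payload characters:
  'G' = 0x47 → acc = 0x47
  'P' = 0x50 → acc = 0x17
  'V' = 0x56 → acc = 0x41
  'T' = 0x54 → acc = 0x15
  'G' = 0x47 → acc = 0x52
  ',' = 0x2C → acc = 0x7E
  '6' = 0x36 → acc = 0x48
  '4' = 0x34 → acc = 0x7C
  '.' = 0x2E → acc = 0x52
  ',' = 0x2C → acc = 0x7E
  '5' = 0x35 → acc = 0x4B
  '0' = 0x30 → acc = 0x7B
  '.' = 0x2E → acc = 0x55
  '1' = 0x31 → acc = 0x64
  '7' = 0x37 → acc = 0x53
  ',' = 0x2C → acc = 0x7F
  '0' = 0x30 → acc = 0x4F
  '6' = 0x36 → acc = 0x79
  '9' = 0x39 → acc = 0x40
  '1' = 0x31 → acc = 0x71
Checksum = 0x71.

71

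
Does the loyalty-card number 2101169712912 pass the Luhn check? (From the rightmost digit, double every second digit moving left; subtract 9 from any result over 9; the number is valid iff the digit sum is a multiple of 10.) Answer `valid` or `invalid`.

invalid

From the right, keep odd positions and double even positions (subtract 9 from any doubled value over 9):
  doubled (positions 2,4,...): 2 4 5 3 2 2 → sum 18
  kept (positions 1,3,...): 2 9 1 9 1 0 2 → sum 24
Total = 42.
42 mod 10 = 2, so the number is invalid.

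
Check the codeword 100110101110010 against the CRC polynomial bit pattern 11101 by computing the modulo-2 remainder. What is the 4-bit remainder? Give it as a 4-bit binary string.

0000

Modulo-2 division of 100110101110010 by 11101:
  pos 0: 10011 XOR 11101 = 01110
  pos 1: 11100 XOR 11101 = 00001
  pos 5: 11011 XOR 11101 = 00110
  pos 7: 11010 XOR 11101 = 00111
  pos 9: 11101 XOR 11101 = 00000
Remainder = 0000 (zero — the frame passes the CRC check).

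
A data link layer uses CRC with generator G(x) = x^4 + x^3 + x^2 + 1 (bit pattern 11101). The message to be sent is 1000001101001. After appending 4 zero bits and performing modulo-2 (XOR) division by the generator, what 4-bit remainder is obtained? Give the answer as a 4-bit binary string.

Append 4 zeros: 10000011010010000. Divide by 11101 (XOR where the leading bit is 1):
  pos 0: 10000 XOR 11101 = 01101
  pos 1: 11010 XOR 11101 = 00111
  pos 3: 11111 XOR 11101 = 00010
  pos 6: 10010 XOR 11101 = 01111
  pos 7: 11110 XOR 11101 = 00011
  pos 10: 11100 XOR 11101 = 00001
Remainder (last 4 bits) = 0100. This is the CRC / FCS.

0100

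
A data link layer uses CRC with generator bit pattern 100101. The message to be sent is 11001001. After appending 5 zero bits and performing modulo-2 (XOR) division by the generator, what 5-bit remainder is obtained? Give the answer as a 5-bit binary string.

Append 5 zeros: 1100100100000. Divide by 100101 (XOR where the leading bit is 1):
  pos 0: 110010 XOR 100101 = 010111
  pos 1: 101110 XOR 100101 = 001011
  pos 3: 101110 XOR 100101 = 001011
  pos 5: 101100 XOR 100101 = 001001
  pos 7: 100100 XOR 100101 = 000001
Remainder (last 5 bits) = 00001. This is the CRC / FCS.

00001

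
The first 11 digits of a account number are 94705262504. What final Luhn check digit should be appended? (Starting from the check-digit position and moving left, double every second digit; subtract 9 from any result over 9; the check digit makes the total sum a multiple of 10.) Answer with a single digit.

Partial digits right→left: 4 0 5 2 6 2 5 0 7 4 9
Double every second digit counting from the check-digit position (so the 1st, 3rd, 5th, ... of the partial from the right).
  doubled (with −9 where >9): 8 1 3 1 5 9 → sum 27
  kept as-is: 0 2 2 0 4 → sum 8
Total = 27 + 8 = 35.
Check digit = (10 − (35 mod 10)) mod 10 = 5.

5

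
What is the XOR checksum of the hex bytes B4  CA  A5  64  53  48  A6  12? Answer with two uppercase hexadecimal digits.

XOR the bytes together:
  start with 0xB4
  0xB4 ⊕ 0xCA = 0x7E
  0x7E ⊕ 0xA5 = 0xDB
  0xDB ⊕ 0x64 = 0xBF
  0xBF ⊕ 0x53 = 0xEC
  0xEC ⊕ 0x48 = 0xA4
  0xA4 ⊕ 0xA6 = 0x02
  0x02 ⊕ 0x12 = 0x10

10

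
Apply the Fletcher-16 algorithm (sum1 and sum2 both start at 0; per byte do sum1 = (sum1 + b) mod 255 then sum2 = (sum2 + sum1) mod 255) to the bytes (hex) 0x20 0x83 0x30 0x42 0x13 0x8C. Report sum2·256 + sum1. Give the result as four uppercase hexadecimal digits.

8CB5

Running sums (mod 255):
  after byte 0 (0x20): sum1=32, sum2=32
  after byte 1 (0x83): sum1=163, sum2=195
  after byte 2 (0x30): sum1=211, sum2=151
  after byte 3 (0x42): sum1=22, sum2=173
  after byte 4 (0x13): sum1=41, sum2=214
  after byte 5 (0x8C): sum1=181, sum2=140
Checksum = sum2·256 + sum1 = 140·256 + 181 = 36021 = 0x8CB5.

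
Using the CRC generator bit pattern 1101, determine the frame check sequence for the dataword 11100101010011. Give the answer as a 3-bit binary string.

Append 3 zeros: 11100101010011000. Divide by 1101 (XOR where the leading bit is 1):
  pos 0: 1110 XOR 1101 = 0011
  pos 2: 1101 XOR 1101 = 0000
  pos 7: 1010 XOR 1101 = 0111
  pos 8: 1110 XOR 1101 = 0011
  pos 10: 1111 XOR 1101 = 0010
  pos 12: 1000 XOR 1101 = 0101
  pos 13: 1010 XOR 1101 = 0111
Remainder (last 3 bits) = 111. This is the CRC / FCS.

111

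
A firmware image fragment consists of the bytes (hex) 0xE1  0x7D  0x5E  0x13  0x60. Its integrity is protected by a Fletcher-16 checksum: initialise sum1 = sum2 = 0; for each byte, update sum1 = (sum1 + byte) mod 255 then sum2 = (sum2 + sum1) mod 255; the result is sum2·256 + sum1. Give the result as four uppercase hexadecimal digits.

Running sums (mod 255):
  after byte 0 (0xE1): sum1=225, sum2=225
  after byte 1 (0x7D): sum1=95, sum2=65
  after byte 2 (0x5E): sum1=189, sum2=254
  after byte 3 (0x13): sum1=208, sum2=207
  after byte 4 (0x60): sum1=49, sum2=1
Checksum = sum2·256 + sum1 = 1·256 + 49 = 305 = 0x0131.

0131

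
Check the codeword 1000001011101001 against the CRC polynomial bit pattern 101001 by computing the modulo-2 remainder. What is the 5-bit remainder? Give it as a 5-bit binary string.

00100

Modulo-2 division of 1000001011101001 by 101001:
  pos 0: 100000 XOR 101001 = 001001
  pos 2: 100110 XOR 101001 = 001111
  pos 4: 111111 XOR 101001 = 010110
  pos 5: 101101 XOR 101001 = 000100
  pos 8: 100010 XOR 101001 = 001011
  pos 10: 101101 XOR 101001 = 000100
Remainder = 00100 (nonzero — an error is detected).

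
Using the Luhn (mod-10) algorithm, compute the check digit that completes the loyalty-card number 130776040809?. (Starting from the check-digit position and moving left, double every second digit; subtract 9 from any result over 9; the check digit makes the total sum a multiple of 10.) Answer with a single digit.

Partial digits right→left: 9 0 8 0 4 0 6 7 7 0 3 1
Double every second digit counting from the check-digit position (so the 1st, 3rd, 5th, ... of the partial from the right).
  doubled (with −9 where >9): 9 7 8 3 5 6 → sum 38
  kept as-is: 0 0 0 7 0 1 → sum 8
Total = 38 + 8 = 46.
Check digit = (10 − (46 mod 10)) mod 10 = 4.

4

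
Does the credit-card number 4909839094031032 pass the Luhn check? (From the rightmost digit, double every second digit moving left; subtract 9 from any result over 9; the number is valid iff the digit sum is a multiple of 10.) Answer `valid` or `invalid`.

invalid

From the right, keep odd positions and double even positions (subtract 9 from any doubled value over 9):
  doubled (positions 2,4,...): 6 2 0 9 9 7 0 8 → sum 41
  kept (positions 1,3,...): 2 0 3 4 0 3 9 9 → sum 30
Total = 71.
71 mod 10 = 1, so the number is invalid.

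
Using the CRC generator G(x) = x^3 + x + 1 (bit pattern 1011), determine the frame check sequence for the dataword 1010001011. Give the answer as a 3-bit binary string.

Append 3 zeros: 1010001011000. Divide by 1011 (XOR where the leading bit is 1):
  pos 0: 1010 XOR 1011 = 0001
  pos 3: 1001 XOR 1011 = 0010
  pos 5: 1001 XOR 1011 = 0010
  pos 7: 1010 XOR 1011 = 0001
Remainder (last 3 bits) = 100. This is the CRC / FCS.

100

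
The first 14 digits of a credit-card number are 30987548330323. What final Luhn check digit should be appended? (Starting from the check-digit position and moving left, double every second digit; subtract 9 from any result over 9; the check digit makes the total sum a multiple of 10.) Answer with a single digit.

Partial digits right→left: 3 2 3 0 3 3 8 4 5 7 8 9 0 3
Double every second digit counting from the check-digit position (so the 1st, 3rd, 5th, ... of the partial from the right).
  doubled (with −9 where >9): 6 6 6 7 1 7 0 → sum 33
  kept as-is: 2 0 3 4 7 9 3 → sum 28
Total = 33 + 28 = 61.
Check digit = (10 − (61 mod 10)) mod 10 = 9.

9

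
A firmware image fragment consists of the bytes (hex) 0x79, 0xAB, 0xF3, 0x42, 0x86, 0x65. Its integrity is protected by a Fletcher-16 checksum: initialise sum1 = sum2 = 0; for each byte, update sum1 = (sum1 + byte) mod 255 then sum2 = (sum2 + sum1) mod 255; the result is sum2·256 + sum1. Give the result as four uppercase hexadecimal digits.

3C47

Running sums (mod 255):
  after byte 0 (0x79): sum1=121, sum2=121
  after byte 1 (0xAB): sum1=37, sum2=158
  after byte 2 (0xF3): sum1=25, sum2=183
  after byte 3 (0x42): sum1=91, sum2=19
  after byte 4 (0x86): sum1=225, sum2=244
  after byte 5 (0x65): sum1=71, sum2=60
Checksum = sum2·256 + sum1 = 60·256 + 71 = 15431 = 0x3C47.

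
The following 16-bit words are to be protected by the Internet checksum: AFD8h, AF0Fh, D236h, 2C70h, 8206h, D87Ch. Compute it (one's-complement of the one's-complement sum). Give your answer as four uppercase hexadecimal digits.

One's-complement addition (fold any carry out of bit 15 back into bit 0):
  0xAFD8 + 0xAF0F = 0x15EE7 → wrap carry → 0x5EE8
  0x5EE8 + 0xD236 = 0x1311E → wrap carry → 0x311F
  0x311F + 0x2C70 = 0x05D8F
  0x5D8F + 0x8206 = 0x0DF95
  0xDF95 + 0xD87C = 0x1B811 → wrap carry → 0xB812
One's-complement sum = 0xB812.
Checksum = ~0xB812 & 0xFFFF = 0x47ED.

47ED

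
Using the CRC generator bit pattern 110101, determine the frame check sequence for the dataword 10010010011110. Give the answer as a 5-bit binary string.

01110

Append 5 zeros: 1001001001111000000. Divide by 110101 (XOR where the leading bit is 1):
  pos 0: 100100 XOR 110101 = 010001
  pos 1: 100011 XOR 110101 = 010110
  pos 2: 101100 XOR 110101 = 011001
  pos 3: 110010 XOR 110101 = 000111
  pos 6: 111111 XOR 110101 = 001010
  pos 8: 101010 XOR 110101 = 011111
  pos 9: 111110 XOR 110101 = 001011
  pos 11: 101100 XOR 110101 = 011001
  pos 12: 110010 XOR 110101 = 000111
Remainder (last 5 bits) = 01110. This is the CRC / FCS.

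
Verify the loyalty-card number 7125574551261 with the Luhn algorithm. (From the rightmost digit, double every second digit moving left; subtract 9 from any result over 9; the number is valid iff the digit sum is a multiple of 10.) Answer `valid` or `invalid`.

valid

From the right, keep odd positions and double even positions (subtract 9 from any doubled value over 9):
  doubled (positions 2,4,...): 3 2 1 5 1 2 → sum 14
  kept (positions 1,3,...): 1 2 5 4 5 2 7 → sum 26
Total = 40.
40 mod 10 = 0, so the number is valid.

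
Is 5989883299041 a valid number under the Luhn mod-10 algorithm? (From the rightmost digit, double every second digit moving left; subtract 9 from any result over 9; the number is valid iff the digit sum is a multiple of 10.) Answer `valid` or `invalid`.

From the right, keep odd positions and double even positions (subtract 9 from any doubled value over 9):
  doubled (positions 2,4,...): 8 9 4 7 9 9 → sum 46
  kept (positions 1,3,...): 1 0 9 3 8 8 5 → sum 34
Total = 80.
80 mod 10 = 0, so the number is valid.

valid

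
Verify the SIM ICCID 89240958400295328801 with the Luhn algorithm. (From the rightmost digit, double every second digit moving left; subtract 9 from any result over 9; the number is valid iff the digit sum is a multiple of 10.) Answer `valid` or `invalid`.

valid

From the right, keep odd positions and double even positions (subtract 9 from any doubled value over 9):
  doubled (positions 2,4,...): 0 7 6 9 0 8 1 0 4 7 → sum 42
  kept (positions 1,3,...): 1 8 2 5 2 0 8 9 4 9 → sum 48
Total = 90.
90 mod 10 = 0, so the number is valid.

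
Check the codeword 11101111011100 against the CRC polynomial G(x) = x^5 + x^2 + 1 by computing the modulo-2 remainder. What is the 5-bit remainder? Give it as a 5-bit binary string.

00000

Modulo-2 division of 11101111011100 by 100101:
  pos 0: 111011 XOR 100101 = 011110
  pos 1: 111101 XOR 100101 = 011000
  pos 2: 110001 XOR 100101 = 010100
  pos 3: 101000 XOR 100101 = 001101
  pos 5: 110111 XOR 100101 = 010010
  pos 6: 100101 XOR 100101 = 000000
Remainder = 00000 (zero — the frame passes the CRC check).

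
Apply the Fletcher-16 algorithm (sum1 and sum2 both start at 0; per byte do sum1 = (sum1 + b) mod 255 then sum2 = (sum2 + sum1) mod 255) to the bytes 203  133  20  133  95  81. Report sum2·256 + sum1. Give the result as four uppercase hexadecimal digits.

539B

Running sums (mod 255):
  after byte 0 (203): sum1=203, sum2=203
  after byte 1 (133): sum1=81, sum2=29
  after byte 2 (20): sum1=101, sum2=130
  after byte 3 (133): sum1=234, sum2=109
  after byte 4 (95): sum1=74, sum2=183
  after byte 5 (81): sum1=155, sum2=83
Checksum = sum2·256 + sum1 = 83·256 + 155 = 21403 = 0x539B.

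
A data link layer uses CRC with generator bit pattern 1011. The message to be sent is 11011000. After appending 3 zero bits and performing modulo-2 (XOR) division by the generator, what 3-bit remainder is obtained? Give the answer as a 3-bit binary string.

Append 3 zeros: 11011000000. Divide by 1011 (XOR where the leading bit is 1):
  pos 0: 1101 XOR 1011 = 0110
  pos 1: 1101 XOR 1011 = 0110
  pos 2: 1100 XOR 1011 = 0111
  pos 3: 1110 XOR 1011 = 0101
  pos 4: 1010 XOR 1011 = 0001
  pos 7: 1000 XOR 1011 = 0011
Remainder (last 3 bits) = 011. This is the CRC / FCS.

011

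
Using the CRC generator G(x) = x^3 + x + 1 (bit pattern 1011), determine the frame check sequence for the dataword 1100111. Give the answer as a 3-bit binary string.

Append 3 zeros: 1100111000. Divide by 1011 (XOR where the leading bit is 1):
  pos 0: 1100 XOR 1011 = 0111
  pos 1: 1111 XOR 1011 = 0100
  pos 2: 1001 XOR 1011 = 0010
  pos 4: 1010 XOR 1011 = 0001
Remainder (last 3 bits) = 100. This is the CRC / FCS.

100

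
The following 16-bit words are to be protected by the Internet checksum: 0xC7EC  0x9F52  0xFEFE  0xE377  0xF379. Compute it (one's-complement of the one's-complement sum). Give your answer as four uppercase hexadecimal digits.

C2CF

One's-complement addition (fold any carry out of bit 15 back into bit 0):
  0xC7EC + 0x9F52 = 0x1673E → wrap carry → 0x673F
  0x673F + 0xFEFE = 0x1663D → wrap carry → 0x663E
  0x663E + 0xE377 = 0x149B5 → wrap carry → 0x49B6
  0x49B6 + 0xF379 = 0x13D2F → wrap carry → 0x3D30
One's-complement sum = 0x3D30.
Checksum = ~0x3D30 & 0xFFFF = 0xC2CF.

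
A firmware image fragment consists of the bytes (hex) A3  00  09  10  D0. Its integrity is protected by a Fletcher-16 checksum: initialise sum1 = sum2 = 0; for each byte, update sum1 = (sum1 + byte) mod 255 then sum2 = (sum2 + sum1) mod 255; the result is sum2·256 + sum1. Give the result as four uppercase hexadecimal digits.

3E8D

Running sums (mod 255):
  after byte 0 (A3): sum1=163, sum2=163
  after byte 1 (00): sum1=163, sum2=71
  after byte 2 (09): sum1=172, sum2=243
  after byte 3 (10): sum1=188, sum2=176
  after byte 4 (D0): sum1=141, sum2=62
Checksum = sum2·256 + sum1 = 62·256 + 141 = 16013 = 0x3E8D.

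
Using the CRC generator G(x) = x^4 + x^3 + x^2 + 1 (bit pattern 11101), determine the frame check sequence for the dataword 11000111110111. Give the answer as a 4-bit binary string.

1100

Append 4 zeros: 110001111101110000. Divide by 11101 (XOR where the leading bit is 1):
  pos 0: 11000 XOR 11101 = 00101
  pos 2: 10111 XOR 11101 = 01010
  pos 3: 10101 XOR 11101 = 01000
  pos 4: 10001 XOR 11101 = 01100
  pos 5: 11001 XOR 11101 = 00100
  pos 7: 10001 XOR 11101 = 01100
  pos 8: 11001 XOR 11101 = 00100
  pos 10: 10010 XOR 11101 = 01111
  pos 11: 11110 XOR 11101 = 00011
Remainder (last 4 bits) = 1100. This is the CRC / FCS.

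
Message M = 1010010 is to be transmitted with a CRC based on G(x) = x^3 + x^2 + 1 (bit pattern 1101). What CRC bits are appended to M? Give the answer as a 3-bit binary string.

010

Append 3 zeros: 1010010000. Divide by 1101 (XOR where the leading bit is 1):
  pos 0: 1010 XOR 1101 = 0111
  pos 1: 1110 XOR 1101 = 0011
  pos 3: 1110 XOR 1101 = 0011
  pos 5: 1100 XOR 1101 = 0001
Remainder (last 3 bits) = 010. This is the CRC / FCS.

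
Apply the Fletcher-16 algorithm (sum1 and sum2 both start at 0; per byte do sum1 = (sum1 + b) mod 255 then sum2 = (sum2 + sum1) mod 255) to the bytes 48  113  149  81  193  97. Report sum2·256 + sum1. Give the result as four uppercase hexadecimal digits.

87AB

Running sums (mod 255):
  after byte 0 (48): sum1=48, sum2=48
  after byte 1 (113): sum1=161, sum2=209
  after byte 2 (149): sum1=55, sum2=9
  after byte 3 (81): sum1=136, sum2=145
  after byte 4 (193): sum1=74, sum2=219
  after byte 5 (97): sum1=171, sum2=135
Checksum = sum2·256 + sum1 = 135·256 + 171 = 34731 = 0x87AB.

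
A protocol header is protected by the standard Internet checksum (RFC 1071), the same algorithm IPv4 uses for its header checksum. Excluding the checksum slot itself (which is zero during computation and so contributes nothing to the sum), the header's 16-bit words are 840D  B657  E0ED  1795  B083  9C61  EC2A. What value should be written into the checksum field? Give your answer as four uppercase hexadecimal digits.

9407

One's-complement addition (fold any carry out of bit 15 back into bit 0):
  0x840D + 0xB657 = 0x13A64 → wrap carry → 0x3A65
  0x3A65 + 0xE0ED = 0x11B52 → wrap carry → 0x1B53
  0x1B53 + 0x1795 = 0x032E8
  0x32E8 + 0xB083 = 0x0E36B
  0xE36B + 0x9C61 = 0x17FCC → wrap carry → 0x7FCD
  0x7FCD + 0xEC2A = 0x16BF7 → wrap carry → 0x6BF8
One's-complement sum = 0x6BF8.
Checksum = ~0x6BF8 & 0xFFFF = 0x9407.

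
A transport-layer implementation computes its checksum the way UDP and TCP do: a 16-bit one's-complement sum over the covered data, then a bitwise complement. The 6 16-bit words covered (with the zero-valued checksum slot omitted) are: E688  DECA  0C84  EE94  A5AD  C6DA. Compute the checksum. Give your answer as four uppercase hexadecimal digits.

D30A

One's-complement addition (fold any carry out of bit 15 back into bit 0):
  0xE688 + 0xDECA = 0x1C552 → wrap carry → 0xC553
  0xC553 + 0x0C84 = 0x0D1D7
  0xD1D7 + 0xEE94 = 0x1C06B → wrap carry → 0xC06C
  0xC06C + 0xA5AD = 0x16619 → wrap carry → 0x661A
  0x661A + 0xC6DA = 0x12CF4 → wrap carry → 0x2CF5
One's-complement sum = 0x2CF5.
Checksum = ~0x2CF5 & 0xFFFF = 0xD30A.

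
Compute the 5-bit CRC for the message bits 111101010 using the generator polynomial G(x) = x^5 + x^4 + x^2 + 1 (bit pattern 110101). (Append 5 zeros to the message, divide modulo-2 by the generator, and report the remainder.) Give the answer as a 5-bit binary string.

Append 5 zeros: 11110101000000. Divide by 110101 (XOR where the leading bit is 1):
  pos 0: 111101 XOR 110101 = 001000
  pos 2: 100001 XOR 110101 = 010100
  pos 3: 101000 XOR 110101 = 011101
  pos 4: 111010 XOR 110101 = 001111
  pos 6: 111100 XOR 110101 = 001001
  pos 8: 100100 XOR 110101 = 010001
Remainder (last 5 bits) = 10001. This is the CRC / FCS.

10001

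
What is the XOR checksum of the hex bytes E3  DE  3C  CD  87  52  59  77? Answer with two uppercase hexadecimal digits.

37

XOR the bytes together:
  start with 0xE3
  0xE3 ⊕ 0xDE = 0x3D
  0x3D ⊕ 0x3C = 0x01
  0x01 ⊕ 0xCD = 0xCC
  0xCC ⊕ 0x87 = 0x4B
  0x4B ⊕ 0x52 = 0x19
  0x19 ⊕ 0x59 = 0x40
  0x40 ⊕ 0x77 = 0x37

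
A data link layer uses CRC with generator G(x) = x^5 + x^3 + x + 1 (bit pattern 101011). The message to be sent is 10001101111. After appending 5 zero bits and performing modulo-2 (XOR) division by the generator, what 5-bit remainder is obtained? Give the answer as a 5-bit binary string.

Append 5 zeros: 1000110111100000. Divide by 101011 (XOR where the leading bit is 1):
  pos 0: 100011 XOR 101011 = 001000
  pos 2: 100001 XOR 101011 = 001010
  pos 4: 101011 XOR 101011 = 000000
  pos 10: 100000 XOR 101011 = 001011
Remainder (last 5 bits) = 01011. This is the CRC / FCS.

01011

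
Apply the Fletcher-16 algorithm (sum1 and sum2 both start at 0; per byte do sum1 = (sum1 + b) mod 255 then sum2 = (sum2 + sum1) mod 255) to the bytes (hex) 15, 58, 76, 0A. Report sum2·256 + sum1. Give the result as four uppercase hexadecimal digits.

Running sums (mod 255):
  after byte 0 (15): sum1=21, sum2=21
  after byte 1 (58): sum1=109, sum2=130
  after byte 2 (76): sum1=227, sum2=102
  after byte 3 (0A): sum1=237, sum2=84
Checksum = sum2·256 + sum1 = 84·256 + 237 = 21741 = 0x54ED.

54ED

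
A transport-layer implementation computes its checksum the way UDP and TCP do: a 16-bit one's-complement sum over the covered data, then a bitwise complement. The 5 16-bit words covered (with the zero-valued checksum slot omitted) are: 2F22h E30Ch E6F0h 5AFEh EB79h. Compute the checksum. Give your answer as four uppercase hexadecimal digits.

C067

One's-complement addition (fold any carry out of bit 15 back into bit 0):
  0x2F22 + 0xE30C = 0x1122E → wrap carry → 0x122F
  0x122F + 0xE6F0 = 0x0F91F
  0xF91F + 0x5AFE = 0x1541D → wrap carry → 0x541E
  0x541E + 0xEB79 = 0x13F97 → wrap carry → 0x3F98
One's-complement sum = 0x3F98.
Checksum = ~0x3F98 & 0xFFFF = 0xC067.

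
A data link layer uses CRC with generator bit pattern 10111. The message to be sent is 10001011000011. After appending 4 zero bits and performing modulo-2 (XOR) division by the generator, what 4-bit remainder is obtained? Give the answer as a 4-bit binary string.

Append 4 zeros: 100010110000110000. Divide by 10111 (XOR where the leading bit is 1):
  pos 0: 10001 XOR 10111 = 00110
  pos 2: 11001 XOR 10111 = 01110
  pos 3: 11101 XOR 10111 = 01010
  pos 4: 10100 XOR 10111 = 00011
  pos 7: 11000 XOR 10111 = 01111
  pos 8: 11111 XOR 10111 = 01000
  pos 9: 10001 XOR 10111 = 00110
  pos 11: 11000 XOR 10111 = 01111
  pos 12: 11110 XOR 10111 = 01001
  pos 13: 10010 XOR 10111 = 00101
Remainder (last 4 bits) = 0101. This is the CRC / FCS.

0101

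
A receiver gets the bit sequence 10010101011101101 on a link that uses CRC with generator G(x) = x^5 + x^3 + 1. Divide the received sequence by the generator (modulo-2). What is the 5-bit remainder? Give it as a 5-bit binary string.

10000

Modulo-2 division of 10010101011101101 by 101001:
  pos 0: 100101 XOR 101001 = 001100
  pos 2: 110001 XOR 101001 = 011000
  pos 3: 110000 XOR 101001 = 011001
  pos 4: 110011 XOR 101001 = 011010
  pos 5: 110101 XOR 101001 = 011100
  pos 6: 111001 XOR 101001 = 010000
  pos 7: 100000 XOR 101001 = 001001
  pos 9: 100111 XOR 101001 = 001110
  pos 11: 111001 XOR 101001 = 010000
Remainder = 10000 (nonzero — an error is detected).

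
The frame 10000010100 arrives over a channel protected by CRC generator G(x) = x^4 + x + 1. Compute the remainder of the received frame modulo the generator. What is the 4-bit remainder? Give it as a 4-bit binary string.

Modulo-2 division of 10000010100 by 10011:
  pos 0: 10000 XOR 10011 = 00011
  pos 3: 11010 XOR 10011 = 01001
  pos 4: 10011 XOR 10011 = 00000
Remainder = 0000 (zero — the frame passes the CRC check).

0000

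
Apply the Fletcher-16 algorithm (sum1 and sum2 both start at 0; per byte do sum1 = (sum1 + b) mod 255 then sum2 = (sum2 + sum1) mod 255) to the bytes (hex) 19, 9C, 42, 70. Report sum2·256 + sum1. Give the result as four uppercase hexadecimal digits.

Running sums (mod 255):
  after byte 0 (19): sum1=25, sum2=25
  after byte 1 (9C): sum1=181, sum2=206
  after byte 2 (42): sum1=247, sum2=198
  after byte 3 (70): sum1=104, sum2=47
Checksum = sum2·256 + sum1 = 47·256 + 104 = 12136 = 0x2F68.

2F68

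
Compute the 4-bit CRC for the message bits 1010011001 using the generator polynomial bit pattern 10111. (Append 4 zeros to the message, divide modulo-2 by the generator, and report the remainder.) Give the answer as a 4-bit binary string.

1000

Append 4 zeros: 10100110010000. Divide by 10111 (XOR where the leading bit is 1):
  pos 0: 10100 XOR 10111 = 00011
  pos 3: 11110 XOR 10111 = 01001
  pos 4: 10010 XOR 10111 = 00101
  pos 6: 10110 XOR 10111 = 00001
Remainder (last 4 bits) = 1000. This is the CRC / FCS.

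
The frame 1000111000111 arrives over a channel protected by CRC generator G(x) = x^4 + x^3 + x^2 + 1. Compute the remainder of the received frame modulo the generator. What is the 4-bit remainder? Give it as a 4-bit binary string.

Modulo-2 division of 1000111000111 by 11101:
  pos 0: 10001 XOR 11101 = 01100
  pos 1: 11001 XOR 11101 = 00100
  pos 3: 10010 XOR 11101 = 01111
  pos 4: 11110 XOR 11101 = 00011
  pos 7: 11011 XOR 11101 = 00110
Remainder = 1101 (nonzero — an error is detected).

1101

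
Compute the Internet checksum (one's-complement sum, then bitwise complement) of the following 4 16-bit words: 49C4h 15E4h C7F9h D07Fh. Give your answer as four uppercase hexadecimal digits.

07DE

One's-complement addition (fold any carry out of bit 15 back into bit 0):
  0x49C4 + 0x15E4 = 0x05FA8
  0x5FA8 + 0xC7F9 = 0x127A1 → wrap carry → 0x27A2
  0x27A2 + 0xD07F = 0x0F821
One's-complement sum = 0xF821.
Checksum = ~0xF821 & 0xFFFF = 0x07DE.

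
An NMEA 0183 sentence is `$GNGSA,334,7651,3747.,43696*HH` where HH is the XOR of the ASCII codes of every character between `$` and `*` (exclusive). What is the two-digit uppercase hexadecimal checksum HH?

XOR the ASCII codes of the payload characters:
  'G' = 0x47 → acc = 0x47
  'N' = 0x4E → acc = 0x09
  'G' = 0x47 → acc = 0x4E
  'S' = 0x53 → acc = 0x1D
  'A' = 0x41 → acc = 0x5C
  ',' = 0x2C → acc = 0x70
  '3' = 0x33 → acc = 0x43
  '3' = 0x33 → acc = 0x70
  '4' = 0x34 → acc = 0x44
  ',' = 0x2C → acc = 0x68
  '7' = 0x37 → acc = 0x5F
  '6' = 0x36 → acc = 0x69
  '5' = 0x35 → acc = 0x5C
  '1' = 0x31 → acc = 0x6D
  ',' = 0x2C → acc = 0x41
  '3' = 0x33 → acc = 0x72
  '7' = 0x37 → acc = 0x45
  '4' = 0x34 → acc = 0x71
  '7' = 0x37 → acc = 0x46
  '.' = 0x2E → acc = 0x68
  ',' = 0x2C → acc = 0x44
  '4' = 0x34 → acc = 0x70
  '3' = 0x33 → acc = 0x43
  '6' = 0x36 → acc = 0x75
  '9' = 0x39 → acc = 0x4C
  '6' = 0x36 → acc = 0x7A
Checksum = 0x7A.

7A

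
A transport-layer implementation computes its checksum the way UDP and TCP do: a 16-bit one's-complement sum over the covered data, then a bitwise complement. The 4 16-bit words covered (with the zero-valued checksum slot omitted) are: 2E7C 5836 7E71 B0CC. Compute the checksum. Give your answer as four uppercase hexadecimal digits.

4A0F

One's-complement addition (fold any carry out of bit 15 back into bit 0):
  0x2E7C + 0x5836 = 0x086B2
  0x86B2 + 0x7E71 = 0x10523 → wrap carry → 0x0524
  0x0524 + 0xB0CC = 0x0B5F0
One's-complement sum = 0xB5F0.
Checksum = ~0xB5F0 & 0xFFFF = 0x4A0F.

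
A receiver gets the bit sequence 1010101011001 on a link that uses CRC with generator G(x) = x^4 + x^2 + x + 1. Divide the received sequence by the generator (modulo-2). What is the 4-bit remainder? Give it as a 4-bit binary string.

0001

Modulo-2 division of 1010101011001 by 10111:
  pos 0: 10101 XOR 10111 = 00010
  pos 3: 10010 XOR 10111 = 00101
  pos 5: 10111 XOR 10111 = 00000
Remainder = 0001 (nonzero — an error is detected).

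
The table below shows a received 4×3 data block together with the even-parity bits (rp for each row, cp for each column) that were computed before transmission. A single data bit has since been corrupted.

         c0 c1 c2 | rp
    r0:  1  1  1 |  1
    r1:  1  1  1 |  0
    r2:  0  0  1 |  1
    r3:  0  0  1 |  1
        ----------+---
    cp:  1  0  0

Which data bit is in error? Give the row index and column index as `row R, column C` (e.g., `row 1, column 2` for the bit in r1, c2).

Recompute each row's even parity and compare to rp:
  r0: data parity 1, sent rp 1 → ok
  r1: data parity 1, sent rp 0 → mismatch
  r2: data parity 1, sent rp 1 → ok
  r3: data parity 1, sent rp 1 → ok
Recompute each column's even parity and compare to cp:
  c0: data parity 0, sent cp 1 → mismatch
  c1: data parity 0, sent cp 0 → ok
  c2: data parity 0, sent cp 0 → ok
Exactly one row (r1) and one column (c0) fail → the flipped bit is at their intersection.

row 1, column 0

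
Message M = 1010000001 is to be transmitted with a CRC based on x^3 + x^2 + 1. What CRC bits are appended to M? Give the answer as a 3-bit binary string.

011

Append 3 zeros: 1010000001000. Divide by 1101 (XOR where the leading bit is 1):
  pos 0: 1010 XOR 1101 = 0111
  pos 1: 1110 XOR 1101 = 0011
  pos 3: 1100 XOR 1101 = 0001
  pos 6: 1001 XOR 1101 = 0100
  pos 7: 1000 XOR 1101 = 0101
  pos 8: 1010 XOR 1101 = 0111
  pos 9: 1110 XOR 1101 = 0011
Remainder (last 3 bits) = 011. This is the CRC / FCS.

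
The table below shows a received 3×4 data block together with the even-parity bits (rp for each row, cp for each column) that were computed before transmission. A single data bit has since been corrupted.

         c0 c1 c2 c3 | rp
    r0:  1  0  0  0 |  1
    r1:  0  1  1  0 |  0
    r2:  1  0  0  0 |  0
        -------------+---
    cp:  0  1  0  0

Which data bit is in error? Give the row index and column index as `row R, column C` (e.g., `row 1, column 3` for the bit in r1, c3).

row 2, column 2

Recompute each row's even parity and compare to rp:
  r0: data parity 1, sent rp 1 → ok
  r1: data parity 0, sent rp 0 → ok
  r2: data parity 1, sent rp 0 → mismatch
Recompute each column's even parity and compare to cp:
  c0: data parity 0, sent cp 0 → ok
  c1: data parity 1, sent cp 1 → ok
  c2: data parity 1, sent cp 0 → mismatch
  c3: data parity 0, sent cp 0 → ok
Exactly one row (r2) and one column (c2) fail → the flipped bit is at their intersection.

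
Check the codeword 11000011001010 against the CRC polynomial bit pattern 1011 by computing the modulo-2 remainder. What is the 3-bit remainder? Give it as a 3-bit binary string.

Modulo-2 division of 11000011001010 by 1011:
  pos 0: 1100 XOR 1011 = 0111
  pos 1: 1110 XOR 1011 = 0101
  pos 2: 1010 XOR 1011 = 0001
  pos 5: 1110 XOR 1011 = 0101
  pos 6: 1010 XOR 1011 = 0001
  pos 9: 1101 XOR 1011 = 0110
  pos 10: 1100 XOR 1011 = 0111
Remainder = 111 (nonzero — an error is detected).

111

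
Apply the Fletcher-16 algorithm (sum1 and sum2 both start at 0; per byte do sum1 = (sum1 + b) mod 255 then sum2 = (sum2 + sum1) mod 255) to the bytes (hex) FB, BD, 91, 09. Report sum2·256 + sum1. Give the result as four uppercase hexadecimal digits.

5554

Running sums (mod 255):
  after byte 0 (FB): sum1=251, sum2=251
  after byte 1 (BD): sum1=185, sum2=181
  after byte 2 (91): sum1=75, sum2=1
  after byte 3 (09): sum1=84, sum2=85
Checksum = sum2·256 + sum1 = 85·256 + 84 = 21844 = 0x5554.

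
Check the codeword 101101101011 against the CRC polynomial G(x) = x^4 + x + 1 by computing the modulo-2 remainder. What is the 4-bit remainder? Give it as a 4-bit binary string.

0000

Modulo-2 division of 101101101011 by 10011:
  pos 0: 10110 XOR 10011 = 00101
  pos 2: 10111 XOR 10011 = 00100
  pos 4: 10001 XOR 10011 = 00010
  pos 7: 10011 XOR 10011 = 00000
Remainder = 0000 (zero — the frame passes the CRC check).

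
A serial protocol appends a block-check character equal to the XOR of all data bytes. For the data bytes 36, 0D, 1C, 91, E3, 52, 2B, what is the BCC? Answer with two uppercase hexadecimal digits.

2C

XOR the bytes together:
  start with 0x36
  0x36 ⊕ 0x0D = 0x3B
  0x3B ⊕ 0x1C = 0x27
  0x27 ⊕ 0x91 = 0xB6
  0xB6 ⊕ 0xE3 = 0x55
  0x55 ⊕ 0x52 = 0x07
  0x07 ⊕ 0x2B = 0x2C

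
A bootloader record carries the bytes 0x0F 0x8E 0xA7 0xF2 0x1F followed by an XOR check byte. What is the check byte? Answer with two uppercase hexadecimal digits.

CB

XOR the bytes together:
  start with 0x0F
  0x0F ⊕ 0x8E = 0x81
  0x81 ⊕ 0xA7 = 0x26
  0x26 ⊕ 0xF2 = 0xD4
  0xD4 ⊕ 0x1F = 0xCB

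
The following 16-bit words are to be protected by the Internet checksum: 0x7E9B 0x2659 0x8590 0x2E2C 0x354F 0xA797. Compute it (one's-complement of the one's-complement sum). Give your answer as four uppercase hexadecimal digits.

CA67

One's-complement addition (fold any carry out of bit 15 back into bit 0):
  0x7E9B + 0x2659 = 0x0A4F4
  0xA4F4 + 0x8590 = 0x12A84 → wrap carry → 0x2A85
  0x2A85 + 0x2E2C = 0x058B1
  0x58B1 + 0x354F = 0x08E00
  0x8E00 + 0xA797 = 0x13597 → wrap carry → 0x3598
One's-complement sum = 0x3598.
Checksum = ~0x3598 & 0xFFFF = 0xCA67.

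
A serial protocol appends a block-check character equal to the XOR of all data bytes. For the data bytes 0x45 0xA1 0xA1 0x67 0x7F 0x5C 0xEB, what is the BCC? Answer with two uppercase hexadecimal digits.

EA

XOR the bytes together:
  start with 0x45
  0x45 ⊕ 0xA1 = 0xE4
  0xE4 ⊕ 0xA1 = 0x45
  0x45 ⊕ 0x67 = 0x22
  0x22 ⊕ 0x7F = 0x5D
  0x5D ⊕ 0x5C = 0x01
  0x01 ⊕ 0xEB = 0xEA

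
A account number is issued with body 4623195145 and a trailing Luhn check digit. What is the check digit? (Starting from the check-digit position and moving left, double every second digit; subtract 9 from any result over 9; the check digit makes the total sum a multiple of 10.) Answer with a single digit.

3

Partial digits right→left: 5 4 1 5 9 1 3 2 6 4
Double every second digit counting from the check-digit position (so the 1st, 3rd, 5th, ... of the partial from the right).
  doubled (with −9 where >9): 1 2 9 6 3 → sum 21
  kept as-is: 4 5 1 2 4 → sum 16
Total = 21 + 16 = 37.
Check digit = (10 − (37 mod 10)) mod 10 = 3.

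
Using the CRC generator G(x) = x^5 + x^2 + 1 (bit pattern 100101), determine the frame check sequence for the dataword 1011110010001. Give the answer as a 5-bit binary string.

Append 5 zeros: 101111001000100000. Divide by 100101 (XOR where the leading bit is 1):
  pos 0: 101111 XOR 100101 = 001010
  pos 2: 101000 XOR 100101 = 001101
  pos 4: 110110 XOR 100101 = 010011
  pos 5: 100110 XOR 100101 = 000011
  pos 9: 110100 XOR 100101 = 010001
  pos 10: 100010 XOR 100101 = 000111
Remainder (last 5 bits) = 11100. This is the CRC / FCS.

11100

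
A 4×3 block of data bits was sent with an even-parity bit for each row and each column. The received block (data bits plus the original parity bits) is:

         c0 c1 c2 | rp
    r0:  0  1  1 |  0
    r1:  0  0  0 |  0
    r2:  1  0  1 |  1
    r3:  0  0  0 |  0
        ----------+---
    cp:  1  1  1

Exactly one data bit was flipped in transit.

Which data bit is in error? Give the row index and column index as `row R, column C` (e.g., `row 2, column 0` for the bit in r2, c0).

row 2, column 2

Recompute each row's even parity and compare to rp:
  r0: data parity 0, sent rp 0 → ok
  r1: data parity 0, sent rp 0 → ok
  r2: data parity 0, sent rp 1 → mismatch
  r3: data parity 0, sent rp 0 → ok
Recompute each column's even parity and compare to cp:
  c0: data parity 1, sent cp 1 → ok
  c1: data parity 1, sent cp 1 → ok
  c2: data parity 0, sent cp 1 → mismatch
Exactly one row (r2) and one column (c2) fail → the flipped bit is at their intersection.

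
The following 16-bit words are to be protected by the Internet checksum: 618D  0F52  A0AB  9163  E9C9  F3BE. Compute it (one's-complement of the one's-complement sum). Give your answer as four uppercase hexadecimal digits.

One's-complement addition (fold any carry out of bit 15 back into bit 0):
  0x618D + 0x0F52 = 0x070DF
  0x70DF + 0xA0AB = 0x1118A → wrap carry → 0x118B
  0x118B + 0x9163 = 0x0A2EE
  0xA2EE + 0xE9C9 = 0x18CB7 → wrap carry → 0x8CB8
  0x8CB8 + 0xF3BE = 0x18076 → wrap carry → 0x8077
One's-complement sum = 0x8077.
Checksum = ~0x8077 & 0xFFFF = 0x7F88.

7F88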